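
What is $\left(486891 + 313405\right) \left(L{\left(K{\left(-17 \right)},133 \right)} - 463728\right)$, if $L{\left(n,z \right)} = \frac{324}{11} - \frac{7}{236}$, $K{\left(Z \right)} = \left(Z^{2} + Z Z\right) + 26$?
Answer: $- \frac{240841378551074}{649} \approx -3.711 \cdot 10^{11}$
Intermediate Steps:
$K{\left(Z \right)} = 26 + 2 Z^{2}$ ($K{\left(Z \right)} = \left(Z^{2} + Z^{2}\right) + 26 = 2 Z^{2} + 26 = 26 + 2 Z^{2}$)
$L{\left(n,z \right)} = \frac{76387}{2596}$ ($L{\left(n,z \right)} = 324 \cdot \frac{1}{11} - \frac{7}{236} = \frac{324}{11} - \frac{7}{236} = \frac{76387}{2596}$)
$\left(486891 + 313405\right) \left(L{\left(K{\left(-17 \right)},133 \right)} - 463728\right) = \left(486891 + 313405\right) \left(\frac{76387}{2596} - 463728\right) = 800296 \left(- \frac{1203761501}{2596}\right) = - \frac{240841378551074}{649}$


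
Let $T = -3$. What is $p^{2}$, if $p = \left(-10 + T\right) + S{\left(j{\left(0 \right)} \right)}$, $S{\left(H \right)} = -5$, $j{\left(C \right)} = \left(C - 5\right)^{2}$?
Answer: $324$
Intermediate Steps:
$j{\left(C \right)} = \left(-5 + C\right)^{2}$
$p = -18$ ($p = \left(-10 - 3\right) - 5 = -13 - 5 = -18$)
$p^{2} = \left(-18\right)^{2} = 324$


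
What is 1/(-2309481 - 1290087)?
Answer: -1/3599568 ≈ -2.7781e-7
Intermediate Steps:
1/(-2309481 - 1290087) = 1/(-3599568) = -1/3599568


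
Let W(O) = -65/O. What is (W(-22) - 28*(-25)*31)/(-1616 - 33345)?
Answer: -477465/769142 ≈ -0.62078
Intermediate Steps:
(W(-22) - 28*(-25)*31)/(-1616 - 33345) = (-65/(-22) - 28*(-25)*31)/(-1616 - 33345) = (-65*(-1/22) + 700*31)/(-34961) = (65/22 + 21700)*(-1/34961) = (477465/22)*(-1/34961) = -477465/769142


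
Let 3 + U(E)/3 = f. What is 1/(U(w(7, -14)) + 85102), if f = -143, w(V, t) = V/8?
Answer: 1/84664 ≈ 1.1811e-5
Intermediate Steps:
w(V, t) = V/8 (w(V, t) = V*(⅛) = V/8)
U(E) = -438 (U(E) = -9 + 3*(-143) = -9 - 429 = -438)
1/(U(w(7, -14)) + 85102) = 1/(-438 + 85102) = 1/84664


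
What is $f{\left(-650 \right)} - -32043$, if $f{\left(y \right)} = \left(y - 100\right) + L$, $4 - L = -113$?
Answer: $31410$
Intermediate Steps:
$L = 117$ ($L = 4 - -113 = 4 + 113 = 117$)
$f{\left(y \right)} = 17 + y$ ($f{\left(y \right)} = \left(y - 100\right) + 117 = \left(-100 + y\right) + 117 = 17 + y$)
$f{\left(-650 \right)} - -32043 = \left(17 - 650\right) - -32043 = -633 + 32043 = 31410$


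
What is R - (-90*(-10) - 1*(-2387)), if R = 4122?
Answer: 835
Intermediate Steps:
R - (-90*(-10) - 1*(-2387)) = 4122 - (-90*(-10) - 1*(-2387)) = 4122 - (900 + 2387) = 4122 - 1*3287 = 4122 - 3287 = 835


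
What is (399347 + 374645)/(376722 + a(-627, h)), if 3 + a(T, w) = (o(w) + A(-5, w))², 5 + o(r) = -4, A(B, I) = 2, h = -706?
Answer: 96749/47096 ≈ 2.0543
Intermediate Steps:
o(r) = -9 (o(r) = -5 - 4 = -9)
a(T, w) = 46 (a(T, w) = -3 + (-9 + 2)² = -3 + (-7)² = -3 + 49 = 46)
(399347 + 374645)/(376722 + a(-627, h)) = (399347 + 374645)/(376722 + 46) = 773992/376768 = 773992*(1/376768) = 96749/47096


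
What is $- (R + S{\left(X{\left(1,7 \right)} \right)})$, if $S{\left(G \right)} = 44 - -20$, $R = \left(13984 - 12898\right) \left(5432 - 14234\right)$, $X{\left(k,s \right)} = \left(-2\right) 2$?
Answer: $9558908$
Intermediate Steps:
$X{\left(k,s \right)} = -4$
$R = -9558972$ ($R = 1086 \left(-8802\right) = -9558972$)
$S{\left(G \right)} = 64$ ($S{\left(G \right)} = 44 + 20 = 64$)
$- (R + S{\left(X{\left(1,7 \right)} \right)}) = - (-9558972 + 64) = \left(-1\right) \left(-9558908\right) = 9558908$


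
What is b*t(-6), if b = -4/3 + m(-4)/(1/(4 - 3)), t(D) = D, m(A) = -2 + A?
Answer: 44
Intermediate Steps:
b = -22/3 (b = -4/3 + (-2 - 4)/(1/(4 - 3)) = -4*1/3 - 6/(1/1) = -4/3 - 6/1 = -4/3 - 6*1 = -4/3 - 6 = -22/3 ≈ -7.3333)
b*t(-6) = -22/3*(-6) = 44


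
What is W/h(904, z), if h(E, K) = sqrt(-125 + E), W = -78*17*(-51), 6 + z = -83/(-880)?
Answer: 67626*sqrt(779)/779 ≈ 2423.0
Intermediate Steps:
z = -5197/880 (z = -6 - 83/(-880) = -6 - 83*(-1/880) = -6 + 83/880 = -5197/880 ≈ -5.9057)
W = 67626 (W = -1326*(-51) = 67626)
W/h(904, z) = 67626/(sqrt(-125 + 904)) = 67626/(sqrt(779)) = 67626*(sqrt(779)/779) = 67626*sqrt(779)/779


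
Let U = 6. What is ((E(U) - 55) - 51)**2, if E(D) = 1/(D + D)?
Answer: 1615441/144 ≈ 11218.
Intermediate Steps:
E(D) = 1/(2*D)
((E(U) - 55) - 51)**2 = (((1/2)/6 - 55) - 51)**2 = (((1/2)*(1/6) - 55) - 51)**2 = ((1/12 - 55) - 51)**2 = (-659/12 - 51)**2 = (-1271/12)**2 = 1615441/144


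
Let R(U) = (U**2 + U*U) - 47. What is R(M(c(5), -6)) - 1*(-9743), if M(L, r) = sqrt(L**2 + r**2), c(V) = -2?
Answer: 9776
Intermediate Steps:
R(U) = -47 + 2*U**2 (R(U) = (U**2 + U**2) - 47 = 2*U**2 - 47 = -47 + 2*U**2)
R(M(c(5), -6)) - 1*(-9743) = (-47 + 2*(sqrt((-2)**2 + (-6)**2))**2) - 1*(-9743) = (-47 + 2*(sqrt(4 + 36))**2) + 9743 = (-47 + 2*(sqrt(40))**2) + 9743 = (-47 + 2*(2*sqrt(10))**2) + 9743 = (-47 + 2*40) + 9743 = (-47 + 80) + 9743 = 33 + 9743 = 9776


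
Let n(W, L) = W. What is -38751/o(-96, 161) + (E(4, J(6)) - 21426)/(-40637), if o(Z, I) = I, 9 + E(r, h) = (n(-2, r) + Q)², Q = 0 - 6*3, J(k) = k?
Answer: -1571337752/6542557 ≈ -240.17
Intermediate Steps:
Q = -18 (Q = 0 - 1*18 = 0 - 18 = -18)
E(r, h) = 391 (E(r, h) = -9 + (-2 - 18)² = -9 + (-20)² = -9 + 400 = 391)
-38751/o(-96, 161) + (E(4, J(6)) - 21426)/(-40637) = -38751/161 + (391 - 21426)/(-40637) = -38751*1/161 - 21035*(-1/40637) = -38751/161 + 21035/40637 = -1571337752/6542557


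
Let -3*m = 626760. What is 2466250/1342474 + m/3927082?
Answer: 2351174078605/1318001370217 ≈ 1.7839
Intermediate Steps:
m = -208920 (m = -⅓*626760 = -208920)
2466250/1342474 + m/3927082 = 2466250/1342474 - 208920/3927082 = 2466250*(1/1342474) - 208920*1/3927082 = 1233125/671237 - 104460/1963541 = 2351174078605/1318001370217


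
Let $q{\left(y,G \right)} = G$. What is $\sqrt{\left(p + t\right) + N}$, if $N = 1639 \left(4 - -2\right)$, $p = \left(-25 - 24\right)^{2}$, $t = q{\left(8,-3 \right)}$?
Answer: $2 \sqrt{3058} \approx 110.6$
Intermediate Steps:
$t = -3$
$p = 2401$ ($p = \left(-49\right)^{2} = 2401$)
$N = 9834$ ($N = 1639 \left(4 + 2\right) = 1639 \cdot 6 = 9834$)
$\sqrt{\left(p + t\right) + N} = \sqrt{\left(2401 - 3\right) + 9834} = \sqrt{2398 + 9834} = \sqrt{12232} = 2 \sqrt{3058}$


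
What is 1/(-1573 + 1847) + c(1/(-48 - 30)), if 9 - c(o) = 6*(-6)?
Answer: 12331/274 ≈ 45.004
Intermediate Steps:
c(o) = 45 (c(o) = 9 - 6*(-6) = 9 - 1*(-36) = 9 + 36 = 45)
1/(-1573 + 1847) + c(1/(-48 - 30)) = 1/(-1573 + 1847) + 45 = 1/274 + 45 = 12331/274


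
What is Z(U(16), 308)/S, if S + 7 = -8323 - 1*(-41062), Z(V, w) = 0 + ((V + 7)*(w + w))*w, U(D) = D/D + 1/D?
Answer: 15609/334 ≈ 46.734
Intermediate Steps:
U(D) = 1 + 1/D
Z(V, w) = 2*w**2*(7 + V) (Z(V, w) = 0 + ((7 + V)*(2*w))*w = 0 + (2*w*(7 + V))*w = 0 + 2*w**2*(7 + V) = 2*w**2*(7 + V))
S = 32732 (S = -7 + (-8323 - 1*(-41062)) = -7 + (-8323 + 41062) = -7 + 32739 = 32732)
Z(U(16), 308)/S = (2*308**2*(7 + (1 + 16)/16))/32732 = (2*94864*(7 + (1/16)*17))*(1/32732) = (2*94864*(7 + 17/16))*(1/32732) = (2*94864*(129/16))*(1/32732) = 1529682*(1/32732) = 15609/334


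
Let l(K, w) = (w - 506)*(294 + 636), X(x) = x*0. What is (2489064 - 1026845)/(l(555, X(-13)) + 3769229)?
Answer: 1462219/3298649 ≈ 0.44328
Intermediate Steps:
X(x) = 0
l(K, w) = -470580 + 930*w (l(K, w) = (-506 + w)*930 = -470580 + 930*w)
(2489064 - 1026845)/(l(555, X(-13)) + 3769229) = (2489064 - 1026845)/((-470580 + 930*0) + 3769229) = 1462219/((-470580 + 0) + 3769229) = 1462219/(-470580 + 3769229) = 1462219/3298649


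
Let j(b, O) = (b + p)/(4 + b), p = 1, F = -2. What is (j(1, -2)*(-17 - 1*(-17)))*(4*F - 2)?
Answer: 0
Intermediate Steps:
j(b, O) = (1 + b)/(4 + b) (j(b, O) = (b + 1)/(4 + b) = (1 + b)/(4 + b))
(j(1, -2)*(-17 - 1*(-17)))*(4*F - 2) = (((1 + 1)/(4 + 1))*(-17 - 1*(-17)))*(4*(-2) - 2) = ((2/5)*(-17 + 17))*(-8 - 2) = (((⅕)*2)*0)*(-10) = ((⅖)*0)*(-10) = 0*(-10) = 0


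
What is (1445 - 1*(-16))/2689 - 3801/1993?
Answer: -7309116/5359177 ≈ -1.3638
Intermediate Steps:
(1445 - 1*(-16))/2689 - 3801/1993 = (1445 + 16)*(1/2689) - 3801*1/1993 = 1461*(1/2689) - 3801/1993 = 1461/2689 - 3801/1993 = -7309116/5359177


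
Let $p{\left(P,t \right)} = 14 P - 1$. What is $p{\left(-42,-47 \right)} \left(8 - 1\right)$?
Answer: $-4123$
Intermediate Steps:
$p{\left(P,t \right)} = -1 + 14 P$
$p{\left(-42,-47 \right)} \left(8 - 1\right) = \left(-1 + 14 \left(-42\right)\right) \left(8 - 1\right) = \left(-1 - 588\right) 7 = \left(-589\right) 7 = -4123$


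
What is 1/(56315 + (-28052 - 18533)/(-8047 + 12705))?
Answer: 4658/262268685 ≈ 1.7760e-5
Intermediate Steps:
1/(56315 + (-28052 - 18533)/(-8047 + 12705)) = 1/(56315 - 46585/4658) = 1/(262268685/4658) = 4658/262268685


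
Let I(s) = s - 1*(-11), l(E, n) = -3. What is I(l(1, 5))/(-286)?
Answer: -4/143 ≈ -0.027972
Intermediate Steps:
I(s) = 11 + s (I(s) = s + 11 = 11 + s)
I(l(1, 5))/(-286) = (11 - 3)/(-286) = 8*(-1/286) = -4/143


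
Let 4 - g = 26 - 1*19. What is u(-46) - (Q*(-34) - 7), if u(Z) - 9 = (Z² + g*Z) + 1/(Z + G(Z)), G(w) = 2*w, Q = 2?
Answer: 322643/138 ≈ 2338.0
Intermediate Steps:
g = -3 (g = 4 - (26 - 1*19) = 4 - (26 - 19) = 4 - 1*7 = 4 - 7 = -3)
u(Z) = 9 + Z² - 3*Z + 1/(3*Z) (u(Z) = 9 + ((Z² - 3*Z) + 1/(Z + 2*Z)) = 9 + ((Z² - 3*Z) + 1/(3*Z)) = 9 + (Z² - 3*Z + 1/(3*Z)) = 9 + Z² - 3*Z + 1/(3*Z))
u(-46) - (Q*(-34) - 7) = (9 + (-46)² - 3*(-46) + (⅓)/(-46)) - (2*(-34) - 7) = (9 + 2116 + 138 + (⅓)*(-1/46)) - (-68 - 7) = (9 + 2116 + 138 - 1/138) - 1*(-75) = 312293/138 + 75 = 322643/138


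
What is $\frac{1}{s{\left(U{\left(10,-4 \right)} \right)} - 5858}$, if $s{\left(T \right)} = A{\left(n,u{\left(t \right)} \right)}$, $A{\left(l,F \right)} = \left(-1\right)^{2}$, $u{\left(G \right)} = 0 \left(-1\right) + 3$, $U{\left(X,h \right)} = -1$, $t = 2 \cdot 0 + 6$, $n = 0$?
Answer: $- \frac{1}{5857} \approx -0.00017074$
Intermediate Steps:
$t = 6$ ($t = 0 + 6 = 6$)
$u{\left(G \right)} = 3$ ($u{\left(G \right)} = 0 + 3 = 3$)
$A{\left(l,F \right)} = 1$
$s{\left(T \right)} = 1$
$\frac{1}{s{\left(U{\left(10,-4 \right)} \right)} - 5858} = \frac{1}{1 - 5858} = \frac{1}{-5857} = - \frac{1}{5857}$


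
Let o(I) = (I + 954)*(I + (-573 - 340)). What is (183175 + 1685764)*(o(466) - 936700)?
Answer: -2936925502160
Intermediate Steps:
o(I) = (-913 + I)*(954 + I) (o(I) = (954 + I)*(I - 913) = (954 + I)*(-913 + I) = (-913 + I)*(954 + I))
(183175 + 1685764)*(o(466) - 936700) = (183175 + 1685764)*((-871002 + 466² + 41*466) - 936700) = 1868939*((-871002 + 217156 + 19106) - 936700) = 1868939*(-634740 - 936700) = 1868939*(-1571440) = -2936925502160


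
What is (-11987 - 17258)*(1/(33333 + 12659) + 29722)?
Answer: -39977161210125/45992 ≈ -8.6922e+8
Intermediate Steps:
(-11987 - 17258)*(1/(33333 + 12659) + 29722) = -29245*(1/45992 + 29722) = -29245*1366974225/45992 = -39977161210125/45992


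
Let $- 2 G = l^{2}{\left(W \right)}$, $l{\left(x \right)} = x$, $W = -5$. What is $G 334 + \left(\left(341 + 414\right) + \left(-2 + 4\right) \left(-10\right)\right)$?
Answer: $-3440$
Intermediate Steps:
$G = - \frac{25}{2}$ ($G = - \frac{\left(-5\right)^{2}}{2} = \left(- \frac{1}{2}\right) 25 = - \frac{25}{2} \approx -12.5$)
$G 334 + \left(\left(341 + 414\right) + \left(-2 + 4\right) \left(-10\right)\right) = \left(- \frac{25}{2}\right) 334 + \left(\left(341 + 414\right) + \left(-2 + 4\right) \left(-10\right)\right) = -4175 + \left(755 + 2 \left(-10\right)\right) = -4175 + \left(755 - 20\right) = -4175 + 735 = -3440$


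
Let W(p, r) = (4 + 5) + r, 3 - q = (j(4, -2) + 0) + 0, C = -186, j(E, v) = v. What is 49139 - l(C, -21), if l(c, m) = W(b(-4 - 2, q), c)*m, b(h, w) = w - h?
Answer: 45422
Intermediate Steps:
q = 5 (q = 3 - ((-2 + 0) + 0) = 3 - (-2 + 0) = 3 - 1*(-2) = 3 + 2 = 5)
W(p, r) = 9 + r
l(c, m) = m*(9 + c) (l(c, m) = (9 + c)*m = m*(9 + c))
49139 - l(C, -21) = 49139 - (-21)*(9 - 186) = 49139 - (-21)*(-177) = 49139 - 1*3717 = 49139 - 3717 = 45422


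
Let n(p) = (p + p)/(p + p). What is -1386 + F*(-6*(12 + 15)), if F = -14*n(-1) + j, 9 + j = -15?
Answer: 4770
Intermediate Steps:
j = -24 (j = -9 - 15 = -24)
n(p) = 1 (n(p) = (2*p)/((2*p)) = (2*p)*(1/(2*p)) = 1)
F = -38 (F = -14*1 - 24 = -14 - 24 = -38)
-1386 + F*(-6*(12 + 15)) = -1386 - (-228)*(12 + 15) = -1386 - (-228)*27 = -1386 - 38*(-162) = -1386 + 6156 = 4770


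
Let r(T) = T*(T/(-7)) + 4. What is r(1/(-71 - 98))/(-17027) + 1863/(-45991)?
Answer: -6378723869664/156560585920739 ≈ -0.040743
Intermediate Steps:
r(T) = 4 - T²/7 (r(T) = T*(T*(-⅐)) + 4 = T*(-T/7) + 4 = -T²/7 + 4 = 4 - T²/7)
r(1/(-71 - 98))/(-17027) + 1863/(-45991) = (4 - 1/(7*(-71 - 98)²))/(-17027) + 1863/(-45991) = (4 - (1/(-169))²/7)*(-1/17027) + 1863*(-1/45991) = (4 - (-1/169)²/7)*(-1/17027) - 1863/45991 = (4 - ⅐*1/28561)*(-1/17027) - 1863/45991 = (4 - 1/199927)*(-1/17027) - 1863/45991 = (799707/199927)*(-1/17027) - 1863/45991 = -799707/3404157029 - 1863/45991 = -6378723869664/156560585920739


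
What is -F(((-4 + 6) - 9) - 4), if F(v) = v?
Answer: 11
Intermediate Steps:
-F(((-4 + 6) - 9) - 4) = -(((-4 + 6) - 9) - 4) = -((2 - 9) - 4) = -(-7 - 4) = -1*(-11) = 11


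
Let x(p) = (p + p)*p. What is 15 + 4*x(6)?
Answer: 303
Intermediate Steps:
x(p) = 2*p**2 (x(p) = (2*p)*p = 2*p**2)
15 + 4*x(6) = 15 + 4*(2*6**2) = 15 + 4*(2*36) = 15 + 4*72 = 15 + 288 = 303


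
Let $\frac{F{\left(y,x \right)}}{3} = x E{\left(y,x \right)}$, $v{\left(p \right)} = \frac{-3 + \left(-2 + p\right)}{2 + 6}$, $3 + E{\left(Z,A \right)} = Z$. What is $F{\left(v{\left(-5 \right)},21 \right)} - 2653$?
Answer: $- \frac{11683}{4} \approx -2920.8$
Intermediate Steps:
$E{\left(Z,A \right)} = -3 + Z$
$v{\left(p \right)} = - \frac{5}{8} + \frac{p}{8}$ ($v{\left(p \right)} = \frac{-5 + p}{8} = \left(-5 + p\right) \frac{1}{8} = - \frac{5}{8} + \frac{p}{8}$)
$F{\left(y,x \right)} = 3 x \left(-3 + y\right)$
$F{\left(v{\left(-5 \right)},21 \right)} - 2653 = 3 \cdot 21 \left(-3 + \left(- \frac{5}{8} + \frac{1}{8} \left(-5\right)\right)\right) - 2653 = 3 \cdot 21 \left(-3 - \frac{5}{4}\right) - 2653 = 3 \cdot 21 \left(- \frac{17}{4}\right) - 2653 = - \frac{1071}{4} - 2653 = - \frac{11683}{4}$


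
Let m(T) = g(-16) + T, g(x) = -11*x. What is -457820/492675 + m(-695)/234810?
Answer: -478917389/514155630 ≈ -0.93146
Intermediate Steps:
m(T) = 176 + T (m(T) = -11*(-16) + T = 176 + T)
-457820/492675 + m(-695)/234810 = -457820/492675 + (176 - 695)/234810 = -457820*1/492675 - 519*1/234810 = -91564/98535 - 173/78270 = -478917389/514155630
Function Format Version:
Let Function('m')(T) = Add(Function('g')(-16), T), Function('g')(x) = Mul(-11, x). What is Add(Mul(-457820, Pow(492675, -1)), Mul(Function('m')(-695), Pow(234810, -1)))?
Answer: Rational(-478917389, 514155630) ≈ -0.93146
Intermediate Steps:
Function('m')(T) = Add(176, T) (Function('m')(T) = Add(Mul(-11, -16), T) = Add(176, T))
Add(Mul(-457820, Pow(492675, -1)), Mul(Function('m')(-695), Pow(234810, -1))) = Add(Mul(-457820, Pow(492675, -1)), Mul(Add(176, -695), Pow(234810, -1))) = Add(Mul(-457820, Rational(1, 492675)), Mul(-519, Rational(1, 234810))) = Add(Rational(-91564, 98535), Rational(-173, 78270)) = Rational(-478917389, 514155630)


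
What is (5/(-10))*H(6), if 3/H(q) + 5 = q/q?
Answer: 3/8 ≈ 0.37500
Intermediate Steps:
H(q) = -3/4 (H(q) = 3/(-5 + q/q) = 3/(-5 + 1) = 3/(-4) = 3*(-1/4) = -3/4)
(5/(-10))*H(6) = (5/(-10))*(-3/4) = (5*(-1/10))*(-3/4) = -1/2*(-3/4) = 3/8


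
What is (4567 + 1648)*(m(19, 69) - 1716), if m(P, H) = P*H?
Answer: -2517075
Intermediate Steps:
m(P, H) = H*P
(4567 + 1648)*(m(19, 69) - 1716) = (4567 + 1648)*(69*19 - 1716) = 6215*(1311 - 1716) = 6215*(-405) = -2517075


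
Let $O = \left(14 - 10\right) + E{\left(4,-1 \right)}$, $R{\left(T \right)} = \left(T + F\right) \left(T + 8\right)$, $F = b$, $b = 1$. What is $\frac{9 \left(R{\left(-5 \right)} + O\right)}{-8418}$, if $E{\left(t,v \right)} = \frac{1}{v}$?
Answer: $\frac{27}{2806} \approx 0.0096222$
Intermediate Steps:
$F = 1$
$R{\left(T \right)} = \left(1 + T\right) \left(8 + T\right)$ ($R{\left(T \right)} = \left(T + 1\right) \left(T + 8\right) = \left(1 + T\right) \left(8 + T\right)$)
$O = 3$ ($O = \left(14 - 10\right) + \frac{1}{-1} = 4 - 1 = 3$)
$\frac{9 \left(R{\left(-5 \right)} + O\right)}{-8418} = \frac{9 \left(\left(8 + \left(-5\right)^{2} + 9 \left(-5\right)\right) + 3\right)}{-8418} = 9 \left(\left(8 + 25 - 45\right) + 3\right) \left(- \frac{1}{8418}\right) = 9 \left(-12 + 3\right) \left(- \frac{1}{8418}\right) = 9 \left(-9\right) \left(- \frac{1}{8418}\right) = \left(-81\right) \left(- \frac{1}{8418}\right) = \frac{27}{2806}$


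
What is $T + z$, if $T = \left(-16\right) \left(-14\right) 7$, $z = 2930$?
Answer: $4498$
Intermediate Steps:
$T = 1568$ ($T = 224 \cdot 7 = 1568$)
$T + z = 1568 + 2930 = 4498$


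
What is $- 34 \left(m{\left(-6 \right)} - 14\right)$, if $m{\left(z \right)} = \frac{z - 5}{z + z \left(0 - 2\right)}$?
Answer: $\frac{1615}{3} \approx 538.33$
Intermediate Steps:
$m{\left(z \right)} = - \frac{-5 + z}{z}$ ($m{\left(z \right)} = \frac{-5 + z}{z + z \left(-2\right)} = \frac{-5 + z}{z - 2 z} = \frac{-5 + z}{\left(-1\right) z} = \left(-5 + z\right) \left(- \frac{1}{z}\right) = - \frac{-5 + z}{z}$)
$- 34 \left(m{\left(-6 \right)} - 14\right) = - 34 \left(\frac{5 - -6}{-6} - 14\right) = - 34 \left(- \frac{5 + 6}{6} - 14\right) = - 34 \left(\left(- \frac{1}{6}\right) 11 - 14\right) = - 34 \left(- \frac{11}{6} - 14\right) = \left(-34\right) \left(- \frac{95}{6}\right) = \frac{1615}{3}$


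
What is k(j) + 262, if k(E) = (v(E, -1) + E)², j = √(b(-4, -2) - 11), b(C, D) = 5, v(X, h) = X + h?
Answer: 239 - 4*I*√6 ≈ 239.0 - 9.798*I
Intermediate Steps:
j = I*√6 (j = √(5 - 11) = √(-6) = I*√6 ≈ 2.4495*I)
k(E) = (-1 + 2*E)² (k(E) = ((E - 1) + E)² = ((-1 + E) + E)² = (-1 + 2*E)²)
k(j) + 262 = (-1 + 2*(I*√6))² + 262 = (-1 + 2*I*√6)² + 262 = 262 + (-1 + 2*I*√6)²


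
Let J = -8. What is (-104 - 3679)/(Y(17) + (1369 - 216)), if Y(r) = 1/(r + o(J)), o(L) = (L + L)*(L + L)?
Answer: -1032759/314770 ≈ -3.2810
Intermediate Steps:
o(L) = 4*L² (o(L) = (2*L)*(2*L) = 4*L²)
Y(r) = 1/(256 + r) (Y(r) = 1/(r + 4*(-8)²) = 1/(r + 4*64) = 1/(r + 256) = 1/(256 + r))
(-104 - 3679)/(Y(17) + (1369 - 216)) = (-104 - 3679)/(1/(256 + 17) + (1369 - 216)) = -3783/(1/273 + 1153) = -3783/314770/273 = -3783*273/314770 = -1032759/314770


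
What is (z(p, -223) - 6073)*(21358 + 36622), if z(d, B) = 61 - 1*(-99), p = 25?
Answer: -342835740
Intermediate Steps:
z(d, B) = 160 (z(d, B) = 61 + 99 = 160)
(z(p, -223) - 6073)*(21358 + 36622) = (160 - 6073)*(21358 + 36622) = -5913*57980 = -342835740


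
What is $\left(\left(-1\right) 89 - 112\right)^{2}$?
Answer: $40401$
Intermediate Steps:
$\left(\left(-1\right) 89 - 112\right)^{2} = \left(-89 - 112\right)^{2} = \left(-201\right)^{2} = 40401$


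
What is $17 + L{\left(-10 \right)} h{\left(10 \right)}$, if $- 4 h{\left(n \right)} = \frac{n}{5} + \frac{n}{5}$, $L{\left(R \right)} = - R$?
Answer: $7$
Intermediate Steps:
$h{\left(n \right)} = - \frac{n}{10}$ ($h{\left(n \right)} = - \frac{\frac{n}{5} + \frac{n}{5}}{4} = - \frac{\frac{2}{5} n}{4} = - \frac{n}{10}$)
$17 + L{\left(-10 \right)} h{\left(10 \right)} = 17 + \left(-1\right) \left(-10\right) \left(\left(- \frac{1}{10}\right) 10\right) = 17 + 10 \left(-1\right) = 17 - 10 = 7$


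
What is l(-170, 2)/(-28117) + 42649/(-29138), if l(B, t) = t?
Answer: -1199220209/819273146 ≈ -1.4638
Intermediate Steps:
l(-170, 2)/(-28117) + 42649/(-29138) = 2/(-28117) + 42649/(-29138) = 2*(-1/28117) + 42649*(-1/29138) = -2/28117 - 42649/29138 = -1199220209/819273146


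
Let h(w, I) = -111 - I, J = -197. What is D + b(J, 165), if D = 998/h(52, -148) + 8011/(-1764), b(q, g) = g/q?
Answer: 277651585/12857796 ≈ 21.594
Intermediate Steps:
D = 1464065/65268 (D = 998/(-111 - 1*(-148)) + 8011/(-1764) = 998/(-111 + 148) + 8011*(-1/1764) = 998/37 - 8011/1764 = 1464065/65268 ≈ 22.432)
D + b(J, 165) = 1464065/65268 + 165/(-197) = 1464065/65268 + 165*(-1/197) = 1464065/65268 - 165/197 = 277651585/12857796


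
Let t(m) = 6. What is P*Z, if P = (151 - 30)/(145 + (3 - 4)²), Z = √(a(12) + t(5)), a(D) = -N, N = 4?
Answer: 121*√2/146 ≈ 1.1721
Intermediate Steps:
a(D) = -4 (a(D) = -1*4 = -4)
Z = √2 (Z = √(-4 + 6) = √2 ≈ 1.4142)
P = 121/146 (P = 121/(145 + (-1)²) = 121/(145 + 1) = 121/146 ≈ 0.82877)
P*Z = 121*√2/146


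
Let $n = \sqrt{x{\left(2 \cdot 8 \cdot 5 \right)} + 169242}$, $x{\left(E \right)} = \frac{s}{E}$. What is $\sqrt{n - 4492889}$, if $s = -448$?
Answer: $\frac{\sqrt{-112322225 + 5 \sqrt{4230910}}}{5} \approx 2119.5 i$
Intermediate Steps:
$x{\left(E \right)} = - \frac{448}{E}$
$n = \frac{\sqrt{4230910}}{5}$ ($n = \sqrt{- \frac{448}{2 \cdot 8 \cdot 5} + 169242} = \sqrt{- \frac{448}{16 \cdot 5} + 169242} = \sqrt{- \frac{448}{80} + 169242} = \sqrt{\left(-448\right) \frac{1}{80} + 169242} = \sqrt{- \frac{28}{5} + 169242} = \sqrt{\frac{846182}{5}} = \frac{\sqrt{4230910}}{5} \approx 411.38$)
$\sqrt{n - 4492889} = \sqrt{\frac{\sqrt{4230910}}{5} - 4492889} = \sqrt{-4492889 + \frac{\sqrt{4230910}}{5}}$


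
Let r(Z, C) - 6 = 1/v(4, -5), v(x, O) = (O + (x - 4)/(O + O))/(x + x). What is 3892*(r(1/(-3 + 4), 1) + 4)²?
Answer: 6865488/25 ≈ 2.7462e+5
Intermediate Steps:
v(x, O) = (O + (-4 + x)/(2*O))/(2*x) (v(x, O) = (O + (-4 + x)/((2*O)))/((2*x)) = (O + (-4 + x)*(1/(2*O)))*(1/(2*x)) = (O + (-4 + x)/(2*O))*(1/(2*x)) = (O + (-4 + x)/(2*O))/(2*x))
r(Z, C) = 22/5 (r(Z, C) = 6 + 1/((¼)*(-4 + 4 + 2*(-5)²)/(-5*4)) = 6 + 1/((¼)*(-⅕)*(¼)*(-4 + 4 + 2*25)) = 6 + 1/((¼)*(-⅕)*(¼)*(-4 + 4 + 50)) = 6 + 1/((¼)*(-⅕)*(¼)*50) = 6 + 1/(-5/8) = 6 - 8/5 = 22/5)
3892*(r(1/(-3 + 4), 1) + 4)² = 3892*(22/5 + 4)² = 3892*(42/5)² = 3892*(1764/25) = 6865488/25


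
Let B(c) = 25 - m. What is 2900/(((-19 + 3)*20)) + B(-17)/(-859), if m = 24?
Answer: -124571/13744 ≈ -9.0637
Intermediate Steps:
B(c) = 1 (B(c) = 25 - 1*24 = 25 - 24 = 1)
2900/(((-19 + 3)*20)) + B(-17)/(-859) = 2900/(((-19 + 3)*20)) + 1/(-859) = 2900/((-16*20)) + 1*(-1/859) = 2900/(-320) - 1/859 = 2900*(-1/320) - 1/859 = -145/16 - 1/859 = -124571/13744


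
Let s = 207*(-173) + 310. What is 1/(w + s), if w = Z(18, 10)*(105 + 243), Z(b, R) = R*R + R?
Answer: 1/2779 ≈ 0.00035984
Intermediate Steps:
Z(b, R) = R + R² (Z(b, R) = R² + R = R + R²)
w = 38280 (w = (10*(1 + 10))*(105 + 243) = (10*11)*348 = 110*348 = 38280)
s = -35501 (s = -35811 + 310 = -35501)
1/(w + s) = 1/(38280 - 35501) = 1/2779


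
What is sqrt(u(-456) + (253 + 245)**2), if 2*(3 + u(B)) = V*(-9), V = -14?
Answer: 16*sqrt(969) ≈ 498.06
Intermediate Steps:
u(B) = 60 (u(B) = -3 + (-14*(-9))/2 = -3 + (1/2)*126 = -3 + 63 = 60)
sqrt(u(-456) + (253 + 245)**2) = sqrt(60 + (253 + 245)**2) = sqrt(60 + 498**2) = sqrt(60 + 248004) = sqrt(248064) = 16*sqrt(969)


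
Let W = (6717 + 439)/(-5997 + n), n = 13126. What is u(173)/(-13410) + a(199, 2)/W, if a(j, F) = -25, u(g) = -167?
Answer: -1194401099/47980980 ≈ -24.893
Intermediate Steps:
W = 7156/7129 (W = (6717 + 439)/(-5997 + 13126) = 7156/7129 ≈ 1.0038)
u(173)/(-13410) + a(199, 2)/W = -167/(-13410) - 25/7156/7129 = -167*(-1/13410) - 25*7129/7156 = 167/13410 - 178225/7156 = -1194401099/47980980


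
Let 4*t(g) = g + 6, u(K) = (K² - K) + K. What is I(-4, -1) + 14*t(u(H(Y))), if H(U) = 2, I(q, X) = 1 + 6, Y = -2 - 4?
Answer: 42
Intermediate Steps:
Y = -6
I(q, X) = 7
u(K) = K²
t(g) = 3/2 + g/4 (t(g) = (g + 6)/4 = (6 + g)/4 = 3/2 + g/4)
I(-4, -1) + 14*t(u(H(Y))) = 7 + 14*(3/2 + (¼)*2²) = 7 + 14*(3/2 + (¼)*4) = 7 + 14*(3/2 + 1) = 7 + 14*(5/2) = 7 + 35 = 42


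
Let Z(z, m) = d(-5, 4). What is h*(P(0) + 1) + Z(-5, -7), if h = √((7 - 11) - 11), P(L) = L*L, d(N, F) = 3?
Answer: 3 + I*√15 ≈ 3.0 + 3.873*I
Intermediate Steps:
Z(z, m) = 3
P(L) = L²
h = I*√15 (h = √(-4 - 11) = √(-15) = I*√15 ≈ 3.873*I)
h*(P(0) + 1) + Z(-5, -7) = (I*√15)*(0² + 1) + 3 = (I*√15)*(0 + 1) + 3 = (I*√15)*1 + 3 = I*√15 + 3 = 3 + I*√15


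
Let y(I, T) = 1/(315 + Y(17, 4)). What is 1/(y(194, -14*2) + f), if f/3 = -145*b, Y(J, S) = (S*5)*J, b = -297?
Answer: 655/84622726 ≈ 7.7402e-6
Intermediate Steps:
Y(J, S) = 5*J*S (Y(J, S) = (5*S)*J = 5*J*S)
y(I, T) = 1/655 (y(I, T) = 1/(315 + 5*17*4) = 1/(315 + 340) = 1/655)
f = 129195 (f = 3*(-145*(-297)) = 3*43065 = 129195)
1/(y(194, -14*2) + f) = 1/(1/655 + 129195) = 1/(84622726/655) = 655/84622726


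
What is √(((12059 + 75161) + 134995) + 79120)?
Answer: √301335 ≈ 548.94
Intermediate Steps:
√(((12059 + 75161) + 134995) + 79120) = √((87220 + 134995) + 79120) = √(222215 + 79120) = √301335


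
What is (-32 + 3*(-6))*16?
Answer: -800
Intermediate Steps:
(-32 + 3*(-6))*16 = (-32 - 18)*16 = -50*16 = -800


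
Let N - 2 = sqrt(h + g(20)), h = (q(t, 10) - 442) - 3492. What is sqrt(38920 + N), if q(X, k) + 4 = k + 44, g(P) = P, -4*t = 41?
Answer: sqrt(38922 + 2*I*sqrt(966)) ≈ 197.29 + 0.158*I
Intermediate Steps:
t = -41/4 (t = -1/4*41 = -41/4 ≈ -10.250)
q(X, k) = 40 + k (q(X, k) = -4 + (k + 44) = -4 + (44 + k) = 40 + k)
h = -3884 (h = ((40 + 10) - 442) - 3492 = (50 - 442) - 3492 = -392 - 3492 = -3884)
N = 2 + 2*I*sqrt(966) (N = 2 + sqrt(-3884 + 20) = 2 + sqrt(-3864) = 2 + 2*I*sqrt(966) ≈ 2.0 + 62.161*I)
sqrt(38920 + N) = sqrt(38920 + (2 + 2*I*sqrt(966))) = sqrt(38922 + 2*I*sqrt(966))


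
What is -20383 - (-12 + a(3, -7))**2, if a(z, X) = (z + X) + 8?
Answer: -20447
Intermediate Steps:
a(z, X) = 8 + X + z (a(z, X) = (X + z) + 8 = 8 + X + z)
-20383 - (-12 + a(3, -7))**2 = -20383 - (-12 + (8 - 7 + 3))**2 = -20383 - (-12 + 4)**2 = -20383 - 1*(-8)**2 = -20383 - 1*64 = -20383 - 64 = -20447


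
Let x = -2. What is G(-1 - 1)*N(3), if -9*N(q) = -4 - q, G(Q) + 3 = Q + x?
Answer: -49/9 ≈ -5.4444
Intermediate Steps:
G(Q) = -5 + Q (G(Q) = -3 + (Q - 2) = -3 + (-2 + Q) = -5 + Q)
N(q) = 4/9 + q/9 (N(q) = -(-4 - q)/9 = 4/9 + q/9)
G(-1 - 1)*N(3) = (-5 + (-1 - 1))*(4/9 + (⅑)*3) = (-5 - 2)*(4/9 + ⅓) = -7*7/9 = -49/9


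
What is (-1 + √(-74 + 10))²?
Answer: (1 - 8*I)² ≈ -63.0 - 16.0*I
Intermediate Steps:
(-1 + √(-74 + 10))² = (-1 + √(-64))² = (-1 + 8*I)²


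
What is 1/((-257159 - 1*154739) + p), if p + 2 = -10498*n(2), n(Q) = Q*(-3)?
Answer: -1/348912 ≈ -2.8661e-6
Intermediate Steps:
n(Q) = -3*Q
p = 62986 (p = -2 - (-31494)*2 = -2 - 10498*(-6) = -2 + 62988 = 62986)
1/((-257159 - 1*154739) + p) = 1/((-257159 - 1*154739) + 62986) = 1/((-257159 - 154739) + 62986) = 1/(-411898 + 62986) = 1/(-348912) = -1/348912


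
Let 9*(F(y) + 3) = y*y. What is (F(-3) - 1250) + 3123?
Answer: 1871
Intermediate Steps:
F(y) = -3 + y²/9 (F(y) = -3 + (y*y)/9 = -3 + y²/9)
(F(-3) - 1250) + 3123 = ((-3 + (⅑)*(-3)²) - 1250) + 3123 = ((-3 + (⅑)*9) - 1250) + 3123 = ((-3 + 1) - 1250) + 3123 = (-2 - 1250) + 3123 = -1252 + 3123 = 1871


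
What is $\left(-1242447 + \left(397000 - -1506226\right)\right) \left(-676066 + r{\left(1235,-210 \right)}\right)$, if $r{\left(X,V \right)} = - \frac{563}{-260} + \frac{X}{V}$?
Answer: $- \frac{348451483054859}{780} \approx -4.4673 \cdot 10^{11}$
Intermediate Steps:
$r{\left(X,V \right)} = \frac{563}{260} + \frac{X}{V}$ ($r{\left(X,V \right)} = \left(-563\right) \left(- \frac{1}{260}\right) + \frac{X}{V} = \frac{563}{260} + \frac{X}{V}$)
$\left(-1242447 + \left(397000 - -1506226\right)\right) \left(-676066 + r{\left(1235,-210 \right)}\right) = \left(-1242447 + \left(397000 - -1506226\right)\right) \left(-676066 + \left(\frac{563}{260} + \frac{1235}{-210}\right)\right) = \left(-1242447 + \left(397000 + 1506226\right)\right) \left(-676066 + \left(\frac{563}{260} + 1235 \left(- \frac{1}{210}\right)\right)\right) = \left(-1242447 + 1903226\right) \left(-676066 + \left(\frac{563}{260} - \frac{247}{42}\right)\right) = 660779 \left(-676066 - \frac{20287}{5460}\right) = 660779 \left(- \frac{3691340647}{5460}\right) = - \frac{348451483054859}{780}$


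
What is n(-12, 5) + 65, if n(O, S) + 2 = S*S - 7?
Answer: 81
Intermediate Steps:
n(O, S) = -9 + S**2 (n(O, S) = -2 + (S*S - 7) = -2 + (S**2 - 7) = -2 + (-7 + S**2) = -9 + S**2)
n(-12, 5) + 65 = (-9 + 5**2) + 65 = (-9 + 25) + 65 = 16 + 65 = 81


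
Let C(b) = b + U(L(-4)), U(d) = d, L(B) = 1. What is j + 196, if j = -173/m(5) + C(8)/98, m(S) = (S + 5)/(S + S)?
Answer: 2263/98 ≈ 23.092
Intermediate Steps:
m(S) = (5 + S)/(2*S) (m(S) = (5 + S)/((2*S)) = (5 + S)*(1/(2*S)) = (5 + S)/(2*S))
C(b) = 1 + b (C(b) = b + 1 = 1 + b)
j = -16945/98 (j = -173*10/(5 + 5) + (1 + 8)/98 = -173/1 + 9*(1/98) = -173/1 + 9/98 = -173*1 + 9/98 = -173 + 9/98 = -16945/98 ≈ -172.91)
j + 196 = -16945/98 + 196 = 2263/98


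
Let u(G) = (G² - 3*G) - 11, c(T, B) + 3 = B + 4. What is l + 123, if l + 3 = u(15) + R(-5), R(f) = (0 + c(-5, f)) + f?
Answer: 280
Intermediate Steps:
c(T, B) = 1 + B (c(T, B) = -3 + (B + 4) = -3 + (4 + B) = 1 + B)
u(G) = -11 + G² - 3*G
R(f) = 1 + 2*f (R(f) = (0 + (1 + f)) + f = (1 + f) + f = 1 + 2*f)
l = 157 (l = -3 + ((-11 + 15² - 3*15) + (1 + 2*(-5))) = -3 + ((-11 + 225 - 45) + (1 - 10)) = -3 + (169 - 9) = -3 + 160 = 157)
l + 123 = 157 + 123 = 280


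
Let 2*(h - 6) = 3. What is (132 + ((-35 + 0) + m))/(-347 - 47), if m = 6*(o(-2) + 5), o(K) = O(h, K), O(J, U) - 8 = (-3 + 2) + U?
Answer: -157/394 ≈ -0.39848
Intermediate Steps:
h = 15/2 (h = 6 + (1/2)*3 = 6 + 3/2 = 15/2 ≈ 7.5000)
O(J, U) = 7 + U (O(J, U) = 8 + ((-3 + 2) + U) = 8 + (-1 + U) = 7 + U)
o(K) = 7 + K
m = 60 (m = 6*((7 - 2) + 5) = 6*(5 + 5) = 6*10 = 60)
(132 + ((-35 + 0) + m))/(-347 - 47) = (132 + ((-35 + 0) + 60))/(-347 - 47) = (132 + (-35 + 60))/(-394) = (132 + 25)*(-1/394) = 157*(-1/394) = -157/394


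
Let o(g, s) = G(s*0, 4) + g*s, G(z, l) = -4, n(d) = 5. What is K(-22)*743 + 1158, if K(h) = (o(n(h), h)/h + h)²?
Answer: 25569293/121 ≈ 2.1132e+5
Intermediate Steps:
o(g, s) = -4 + g*s
K(h) = (h + (-4 + 5*h)/h)² (K(h) = ((-4 + 5*h)/h + h)² = (h + (-4 + 5*h)/h)²)
K(-22)*743 + 1158 = ((-4 + (-22)² + 5*(-22))²/(-22)²)*743 + 1158 = ((-4 + 484 - 110)²/484)*743 + 1158 = ((1/484)*370²)*743 + 1158 = ((1/484)*136900)*743 + 1158 = (34225/121)*743 + 1158 = 25429175/121 + 1158 = 25569293/121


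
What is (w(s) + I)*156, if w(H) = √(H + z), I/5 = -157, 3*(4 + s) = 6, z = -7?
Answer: -122460 + 468*I ≈ -1.2246e+5 + 468.0*I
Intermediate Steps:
s = -2 (s = -4 + (⅓)*6 = -4 + 2 = -2)
I = -785 (I = 5*(-157) = -785)
w(H) = √(-7 + H) (w(H) = √(H - 7) = √(-7 + H))
(w(s) + I)*156 = (√(-7 - 2) - 785)*156 = (√(-9) - 785)*156 = (3*I - 785)*156 = (-785 + 3*I)*156 = -122460 + 468*I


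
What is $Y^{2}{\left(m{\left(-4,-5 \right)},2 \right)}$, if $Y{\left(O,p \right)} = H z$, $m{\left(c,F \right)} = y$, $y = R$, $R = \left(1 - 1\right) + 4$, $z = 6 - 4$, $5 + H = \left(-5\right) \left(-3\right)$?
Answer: $400$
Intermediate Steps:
$H = 10$ ($H = -5 - -15 = -5 + 15 = 10$)
$z = 2$
$R = 4$ ($R = 0 + 4 = 4$)
$y = 4$
$m{\left(c,F \right)} = 4$
$Y{\left(O,p \right)} = 20$ ($Y{\left(O,p \right)} = 10 \cdot 2 = 20$)
$Y^{2}{\left(m{\left(-4,-5 \right)},2 \right)} = 20^{2} = 400$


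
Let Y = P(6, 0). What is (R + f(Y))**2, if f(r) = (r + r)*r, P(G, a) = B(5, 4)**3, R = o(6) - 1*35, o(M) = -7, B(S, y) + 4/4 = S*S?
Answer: 146081357638928100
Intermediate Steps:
B(S, y) = -1 + S**2 (B(S, y) = -1 + S*S = -1 + S**2)
R = -42 (R = -7 - 1*35 = -7 - 35 = -42)
P(G, a) = 13824 (P(G, a) = (-1 + 5**2)**3 = (-1 + 25)**3 = 24**3 = 13824)
Y = 13824
f(r) = 2*r**2 (f(r) = (2*r)*r = 2*r**2)
(R + f(Y))**2 = (-42 + 2*13824**2)**2 = (-42 + 2*191102976)**2 = (-42 + 382205952)**2 = 382205910**2 = 146081357638928100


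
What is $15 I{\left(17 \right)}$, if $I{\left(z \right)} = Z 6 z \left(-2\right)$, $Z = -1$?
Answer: $3060$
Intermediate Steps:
$I{\left(z \right)} = 12 z$ ($I{\left(z \right)} = - 6 z \left(-2\right) = 12 z$)
$15 I{\left(17 \right)} = 15 \cdot 12 \cdot 17 = 15 \cdot 204 = 3060$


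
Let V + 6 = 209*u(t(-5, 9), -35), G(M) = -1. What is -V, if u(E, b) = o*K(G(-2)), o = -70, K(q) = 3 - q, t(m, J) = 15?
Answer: 58526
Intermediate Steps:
u(E, b) = -280 (u(E, b) = -70*(3 - 1*(-1)) = -70*(3 + 1) = -70*4 = -280)
V = -58526 (V = -6 + 209*(-280) = -6 - 58520 = -58526)
-V = -1*(-58526) = 58526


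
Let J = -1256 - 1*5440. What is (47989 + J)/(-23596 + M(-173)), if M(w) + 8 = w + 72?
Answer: -41293/23705 ≈ -1.7420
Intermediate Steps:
M(w) = 64 + w (M(w) = -8 + (w + 72) = -8 + (72 + w) = 64 + w)
J = -6696 (J = -1256 - 5440 = -6696)
(47989 + J)/(-23596 + M(-173)) = (47989 - 6696)/(-23596 + (64 - 173)) = 41293/(-23596 - 109) = 41293/(-23705) = 41293*(-1/23705) = -41293/23705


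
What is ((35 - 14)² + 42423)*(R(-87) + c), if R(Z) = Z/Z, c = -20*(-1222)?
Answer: 1047639024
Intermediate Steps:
c = 24440
R(Z) = 1
((35 - 14)² + 42423)*(R(-87) + c) = ((35 - 14)² + 42423)*(1 + 24440) = (21² + 42423)*24441 = (441 + 42423)*24441 = 42864*24441 = 1047639024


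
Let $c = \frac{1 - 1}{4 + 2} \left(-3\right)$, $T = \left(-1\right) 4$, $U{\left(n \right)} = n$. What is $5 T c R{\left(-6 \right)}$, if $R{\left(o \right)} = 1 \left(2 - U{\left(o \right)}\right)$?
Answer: $0$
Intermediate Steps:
$T = -4$
$R{\left(o \right)} = 2 - o$ ($R{\left(o \right)} = 1 \left(2 - o\right) = 2 - o$)
$c = 0$ ($c = \frac{0}{6} \left(-3\right) = 0 \cdot \frac{1}{6} \left(-3\right) = 0 \left(-3\right) = 0$)
$5 T c R{\left(-6 \right)} = 5 \left(-4\right) 0 \left(2 - -6\right) = \left(-20\right) 0 \left(2 + 6\right) = 0 \cdot 8 = 0$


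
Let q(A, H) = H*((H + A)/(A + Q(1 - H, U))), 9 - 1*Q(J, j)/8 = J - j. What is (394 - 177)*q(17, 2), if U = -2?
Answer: 8246/81 ≈ 101.80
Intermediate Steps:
Q(J, j) = 72 - 8*J + 8*j (Q(J, j) = 72 - 8*(J - j) = 72 + (-8*J + 8*j) = 72 - 8*J + 8*j)
q(A, H) = H*(A + H)/(48 + A + 8*H) (q(A, H) = H*((H + A)/(A + (72 - 8*(1 - H) + 8*(-2)))) = H*((A + H)/(A + (72 + (-8 + 8*H) - 16))) = H*((A + H)/(A + (48 + 8*H))) = H*((A + H)/(48 + A + 8*H)) = H*(A + H)/(48 + A + 8*H))
(394 - 177)*q(17, 2) = (394 - 177)*(2*(17 + 2)/(48 + 17 + 8*2)) = 217*(2*19/(48 + 17 + 16)) = 217*(2*19/81) = 217*(2*(1/81)*19) = 217*(38/81) = 8246/81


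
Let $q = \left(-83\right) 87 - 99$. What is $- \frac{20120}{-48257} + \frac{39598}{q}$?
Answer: $- \frac{881801143}{176620620} \approx -4.9926$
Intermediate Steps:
$q = -7320$ ($q = -7221 - 99 = -7320$)
$- \frac{20120}{-48257} + \frac{39598}{q} = - \frac{20120}{-48257} + \frac{39598}{-7320} = \left(-20120\right) \left(- \frac{1}{48257}\right) + 39598 \left(- \frac{1}{7320}\right) = \frac{20120}{48257} - \frac{19799}{3660} = - \frac{881801143}{176620620}$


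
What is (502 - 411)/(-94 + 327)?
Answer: 91/233 ≈ 0.39056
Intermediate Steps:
(502 - 411)/(-94 + 327) = 91/233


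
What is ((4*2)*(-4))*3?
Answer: -96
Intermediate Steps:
((4*2)*(-4))*3 = (8*(-4))*3 = -32*3 = -96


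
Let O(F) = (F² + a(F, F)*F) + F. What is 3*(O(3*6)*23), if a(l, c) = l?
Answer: 45954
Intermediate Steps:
O(F) = F + 2*F² (O(F) = (F² + F*F) + F = (F² + F²) + F = 2*F² + F = F + 2*F²)
3*(O(3*6)*23) = 3*(((3*6)*(1 + 2*(3*6)))*23) = 3*((18*(1 + 2*18))*23) = 3*((18*(1 + 36))*23) = 3*((18*37)*23) = 3*(666*23) = 3*15318 = 45954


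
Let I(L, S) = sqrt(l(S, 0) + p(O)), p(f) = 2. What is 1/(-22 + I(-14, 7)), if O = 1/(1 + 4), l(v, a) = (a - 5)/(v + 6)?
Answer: -286/6271 - sqrt(273)/6271 ≈ -0.048242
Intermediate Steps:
l(v, a) = (-5 + a)/(6 + v)
O = 1/5 ≈ 0.20000
I(L, S) = sqrt(2 - 5/(6 + S)) (I(L, S) = sqrt((-5 + 0)/(6 + S) + 2) = sqrt(-5/(6 + S) + 2) = sqrt(2 - 5/(6 + S)))
1/(-22 + I(-14, 7)) = 1/(-22 + sqrt((7 + 2*7)/(6 + 7))) = 1/(-22 + sqrt((7 + 14)/13)) = 1/(-22 + sqrt((1/13)*21)) = 1/(-22 + sqrt(21/13)) = 1/(-22 + sqrt(273)/13)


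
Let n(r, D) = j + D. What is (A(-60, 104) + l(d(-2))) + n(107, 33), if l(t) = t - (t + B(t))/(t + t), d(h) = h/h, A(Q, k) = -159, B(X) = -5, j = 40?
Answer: -83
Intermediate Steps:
n(r, D) = 40 + D
d(h) = 1
l(t) = t - (-5 + t)/(2*t) (l(t) = t - (t - 5)/(t + t) = t - (-5 + t)/(2*t))
(A(-60, 104) + l(d(-2))) + n(107, 33) = (-159 + (-½ + 1 + (5/2)/1)) + (40 + 33) = (-159 + (-½ + 1 + (5/2)*1)) + 73 = (-159 + (-½ + 1 + 5/2)) + 73 = (-159 + 3) + 73 = -156 + 73 = -83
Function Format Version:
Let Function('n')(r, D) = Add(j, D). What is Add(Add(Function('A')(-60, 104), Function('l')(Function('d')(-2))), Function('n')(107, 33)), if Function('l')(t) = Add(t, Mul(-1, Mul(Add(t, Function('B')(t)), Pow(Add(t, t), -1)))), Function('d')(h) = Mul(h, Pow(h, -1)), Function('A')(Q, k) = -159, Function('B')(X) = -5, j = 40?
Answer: -83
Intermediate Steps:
Function('n')(r, D) = Add(40, D)
Function('d')(h) = 1
Function('l')(t) = Add(t, Mul(Rational(-1, 2), Pow(t, -1), Add(-5, t))) (Function('l')(t) = Add(t, Mul(-1, Mul(Add(t, -5), Pow(Add(t, t), -1)))) = Add(t, Mul(-1, Mul(Add(-5, t), Pow(Mul(2, t), -1)))) = Add(t, Mul(-1, Mul(Add(-5, t), Mul(Rational(1, 2), Pow(t, -1))))) = Add(t, Mul(-1, Mul(Rational(1, 2), Pow(t, -1), Add(-5, t)))) = Add(t, Mul(Rational(-1, 2), Pow(t, -1), Add(-5, t))))
Add(Add(Function('A')(-60, 104), Function('l')(Function('d')(-2))), Function('n')(107, 33)) = Add(Add(-159, Add(Rational(-1, 2), 1, Mul(Rational(5, 2), Pow(1, -1)))), Add(40, 33)) = Add(Add(-159, Add(Rational(-1, 2), 1, Mul(Rational(5, 2), 1))), 73) = Add(Add(-159, Add(Rational(-1, 2), 1, Rational(5, 2))), 73) = Add(Add(-159, 3), 73) = Add(-156, 73) = -83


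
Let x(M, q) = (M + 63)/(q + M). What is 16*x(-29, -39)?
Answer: -8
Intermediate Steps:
x(M, q) = (63 + M)/(M + q)
16*x(-29, -39) = 16*((63 - 29)/(-29 - 39)) = 16*(34/(-68)) = 16*(-1/68*34) = 16*(-1/2) = -8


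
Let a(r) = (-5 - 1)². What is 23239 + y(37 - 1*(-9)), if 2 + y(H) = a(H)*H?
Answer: 24893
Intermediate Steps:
a(r) = 36 (a(r) = (-6)² = 36)
y(H) = -2 + 36*H
23239 + y(37 - 1*(-9)) = 23239 + (-2 + 36*(37 - 1*(-9))) = 23239 + (-2 + 36*(37 + 9)) = 23239 + (-2 + 36*46) = 23239 + (-2 + 1656) = 23239 + 1654 = 24893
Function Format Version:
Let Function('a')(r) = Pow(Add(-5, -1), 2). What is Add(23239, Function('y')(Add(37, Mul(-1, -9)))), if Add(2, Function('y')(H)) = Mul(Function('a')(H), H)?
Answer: 24893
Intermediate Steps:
Function('a')(r) = 36 (Function('a')(r) = Pow(-6, 2) = 36)
Function('y')(H) = Add(-2, Mul(36, H))
Add(23239, Function('y')(Add(37, Mul(-1, -9)))) = Add(23239, Add(-2, Mul(36, Add(37, Mul(-1, -9))))) = Add(23239, Add(-2, Mul(36, Add(37, 9)))) = Add(23239, Add(-2, Mul(36, 46))) = Add(23239, Add(-2, 1656)) = Add(23239, 1654) = 24893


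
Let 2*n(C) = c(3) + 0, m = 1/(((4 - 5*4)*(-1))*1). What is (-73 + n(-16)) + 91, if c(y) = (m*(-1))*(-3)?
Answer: 579/32 ≈ 18.094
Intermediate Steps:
m = 1/16 (m = 1/(((4 - 20)*(-1))*1) = 1/(-16*(-1)*1) = 1/(16*1) = 1/16 ≈ 0.062500)
c(y) = 3/16 (c(y) = ((1/16)*(-1))*(-3) = -1/16*(-3) = 3/16)
n(C) = 3/32 (n(C) = (3/16 + 0)/2 = (½)*(3/16) = 3/32)
(-73 + n(-16)) + 91 = (-73 + 3/32) + 91 = -2333/32 + 91 = 579/32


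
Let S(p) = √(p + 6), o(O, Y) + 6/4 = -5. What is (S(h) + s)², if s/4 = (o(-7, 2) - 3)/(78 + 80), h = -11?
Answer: (19 - 79*I*√5)²/6241 ≈ -4.9422 - 1.0756*I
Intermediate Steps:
o(O, Y) = -13/2 (o(O, Y) = -3/2 - 5 = -13/2)
S(p) = √(6 + p)
s = -19/79 (s = 4*((-13/2 - 3)/(78 + 80)) = 4*(-19/2/158) = 4*(-19/2*1/158) = 4*(-19/316) = -19/79 ≈ -0.24051)
(S(h) + s)² = (√(6 - 11) - 19/79)² = (√(-5) - 19/79)² = (I*√5 - 19/79)² = (-19/79 + I*√5)²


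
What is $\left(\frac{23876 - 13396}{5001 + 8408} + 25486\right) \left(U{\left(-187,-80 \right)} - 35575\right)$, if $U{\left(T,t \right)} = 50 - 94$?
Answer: $- \frac{12172873535226}{13409} \approx -9.0781 \cdot 10^{8}$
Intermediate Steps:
$U{\left(T,t \right)} = -44$ ($U{\left(T,t \right)} = 50 - 94 = -44$)
$\left(\frac{23876 - 13396}{5001 + 8408} + 25486\right) \left(U{\left(-187,-80 \right)} - 35575\right) = \left(\frac{23876 - 13396}{5001 + 8408} + 25486\right) \left(-44 - 35575\right) = \left(\frac{10480}{13409} + 25486\right) \left(-35619\right) = \frac{341752254}{13409} \left(-35619\right) = - \frac{12172873535226}{13409}$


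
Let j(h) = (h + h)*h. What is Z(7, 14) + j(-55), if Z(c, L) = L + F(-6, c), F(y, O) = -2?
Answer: 6062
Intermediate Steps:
j(h) = 2*h**2 (j(h) = (2*h)*h = 2*h**2)
Z(c, L) = -2 + L (Z(c, L) = L - 2 = -2 + L)
Z(7, 14) + j(-55) = (-2 + 14) + 2*(-55)**2 = 12 + 2*3025 = 12 + 6050 = 6062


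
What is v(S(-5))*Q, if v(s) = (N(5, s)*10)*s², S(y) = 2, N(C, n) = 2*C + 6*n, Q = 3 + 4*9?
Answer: 34320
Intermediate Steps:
Q = 39 (Q = 3 + 36 = 39)
v(s) = s²*(100 + 60*s) (v(s) = ((2*5 + 6*s)*10)*s² = ((10 + 6*s)*10)*s² = (100 + 60*s)*s² = s²*(100 + 60*s))
v(S(-5))*Q = (2²*(100 + 60*2))*39 = (4*(100 + 120))*39 = (4*220)*39 = 880*39 = 34320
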